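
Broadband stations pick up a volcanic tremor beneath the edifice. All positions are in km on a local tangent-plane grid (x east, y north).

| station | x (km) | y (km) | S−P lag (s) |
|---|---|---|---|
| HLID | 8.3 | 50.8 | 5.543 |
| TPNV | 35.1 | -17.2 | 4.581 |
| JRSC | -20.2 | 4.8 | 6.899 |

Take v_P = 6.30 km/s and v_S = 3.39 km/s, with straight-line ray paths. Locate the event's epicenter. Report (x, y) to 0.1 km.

Distance from S−P lag: d = Δt · v_P v_S / (v_P − v_S) = Δt · (6.30·3.39)/(6.30−3.39) ≈ 7.3392·Δt.
So d_HLID = 40.68, d_TPNV = 33.62, d_JRSC = 50.63 km.
Circle about each station: (x − 8.3)² + (y − 50.8)² = 40.68²; (x − 35.1)² + (y + 17.2)² = 33.62²; (x + 20.2)² + (y − 4.8)² = 50.63².
Subtracting the HLID equation from the TPNV and JRSC equations removes the quadratic terms:
53.6 x − 136.0 y = -597.12
-57.0 x − 92.0 y = -3126.98
Solving the 2×2 system: x ≈ 29.2, y ≈ 15.9 km.
Check against HLID (with the unrounded x, y): √((x − 8.3)²+(y − 50.8)²) = 40.68 ≈ 40.68 km. ✓

(29.2, 15.9)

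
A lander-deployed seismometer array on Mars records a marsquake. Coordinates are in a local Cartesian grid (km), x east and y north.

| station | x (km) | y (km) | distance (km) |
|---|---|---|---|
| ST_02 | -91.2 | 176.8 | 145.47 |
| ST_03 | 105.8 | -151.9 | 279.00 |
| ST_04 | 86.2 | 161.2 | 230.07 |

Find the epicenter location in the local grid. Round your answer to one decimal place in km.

x ≈ -104.1 km, y ≈ 31.9 km

Circle about each station: (x + 91.2)² + (y − 176.8)² = 145.47²; (x − 105.8)² + (y + 151.9)² = 279.00²; (x − 86.2)² + (y − 161.2)² = 230.07².
Subtracting the ST_02 equation from the ST_03 and ST_04 equations removes the quadratic terms:
394.0 x − 657.4 y = -61987.91
354.8 x − 31.2 y = -37930.48
Solving the 2×2 system: x ≈ -104.1, y ≈ 31.9 km.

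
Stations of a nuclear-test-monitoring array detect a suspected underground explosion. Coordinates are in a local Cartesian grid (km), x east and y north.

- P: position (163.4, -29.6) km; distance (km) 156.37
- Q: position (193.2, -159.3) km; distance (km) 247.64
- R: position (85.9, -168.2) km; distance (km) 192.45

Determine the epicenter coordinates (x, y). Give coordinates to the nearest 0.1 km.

Circle about each station: (x − 163.4)² + (y + 29.6)² = 156.37²; (x − 193.2)² + (y + 159.3)² = 247.64²; (x − 85.9)² + (y + 168.2)² = 192.45².
Subtracting pairs of circle equations eliminates x²+y² and gives linear equations (the radical axes):
59.6 x − 259.4 y = -1746.98
-155.0 x − 277.2 y = -4491.10
Solving the 2×2 system: x ≈ 12.0, y ≈ 9.5 km.

x ≈ 12.0 km, y ≈ 9.5 km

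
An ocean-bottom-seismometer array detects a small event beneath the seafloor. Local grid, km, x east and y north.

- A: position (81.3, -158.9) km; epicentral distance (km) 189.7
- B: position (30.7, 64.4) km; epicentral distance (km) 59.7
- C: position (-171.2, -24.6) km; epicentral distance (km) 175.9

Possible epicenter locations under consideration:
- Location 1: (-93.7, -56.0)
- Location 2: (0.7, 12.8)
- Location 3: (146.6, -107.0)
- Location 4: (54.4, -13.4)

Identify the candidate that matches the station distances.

Location 2

For each candidate, compare |candidate − station| to the reported distance:
Location 1: residuals A 13.3, B 113.4, C 92.3 → max 113.4 km
Location 2: residuals A 0.0, B 0.0, C 0.0 → max 0.0 km
Location 3: residuals A 106.3, B 147.2, C 152.4 → max 152.4 km
Location 4: residuals A 41.7, B 21.6, C 50.0 → max 50.0 km
Only Location 2 has all residuals ≈ 0.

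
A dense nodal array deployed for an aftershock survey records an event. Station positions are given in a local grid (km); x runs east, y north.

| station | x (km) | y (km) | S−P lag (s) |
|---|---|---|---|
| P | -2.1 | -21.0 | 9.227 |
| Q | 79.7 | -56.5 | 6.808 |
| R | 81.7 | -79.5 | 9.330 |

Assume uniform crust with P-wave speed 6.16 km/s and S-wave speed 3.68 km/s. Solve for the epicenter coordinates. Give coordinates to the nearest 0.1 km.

Distance from S−P lag: d = Δt · v_P v_S / (v_P − v_S) = Δt · (6.16·3.68)/(6.16−3.68) ≈ 9.1406·Δt.
So d_P = 84.34, d_Q = 62.23, d_R = 85.28 km.
Circle about each station: (x + 2.1)² + (y + 21.0)² = 84.34²; (x − 79.7)² + (y + 56.5)² = 62.23²; (x − 81.7)² + (y + 79.5)² = 85.28².
Subtracting the P equation from the Q and R equations removes the quadratic terms:
163.6 x − 71.0 y = 12339.59
167.6 x − 117.0 y = 12390.29
Solving the 2×2 system: x ≈ 77.9, y ≈ 5.7 km.

(77.9, 5.7)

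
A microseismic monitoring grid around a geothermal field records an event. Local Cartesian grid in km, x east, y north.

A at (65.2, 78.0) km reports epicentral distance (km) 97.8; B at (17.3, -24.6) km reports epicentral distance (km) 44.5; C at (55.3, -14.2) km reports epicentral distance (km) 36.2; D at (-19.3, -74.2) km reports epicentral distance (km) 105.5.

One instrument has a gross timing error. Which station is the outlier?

A

Solve using three stations at a time. Using B, C, D (subtract circle equations pairwise → linear system) gives (x, y) ≈ (35.4, 15.9).
Distances from that point to each station vs reported:
  A: calculated 68.8 vs reported 97.8 → residual 29.0 km
  B: calculated 44.4 vs reported 44.5 → residual 0.1 km
  C: calculated 36.1 vs reported 36.2 → residual 0.1 km
  D: calculated 105.5 vs reported 105.5 → residual 0.0 km
B, C, D are mutually consistent (residuals ≈ 0); A is off by 29.0 km.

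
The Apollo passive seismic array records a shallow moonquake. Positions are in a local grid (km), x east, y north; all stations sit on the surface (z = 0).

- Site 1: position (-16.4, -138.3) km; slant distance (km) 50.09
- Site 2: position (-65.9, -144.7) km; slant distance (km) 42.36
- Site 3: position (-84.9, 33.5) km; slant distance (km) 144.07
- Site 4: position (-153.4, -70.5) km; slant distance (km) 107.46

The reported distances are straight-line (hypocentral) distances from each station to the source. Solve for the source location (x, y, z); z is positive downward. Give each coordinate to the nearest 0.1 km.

x ≈ -52.9 km, y ≈ -106.4 km, depth ≈ 12.6 km

Each station gives a sphere (x−x_i)² + (y−y_i)² + z² = d_i² (stations at z=0).
Subtracting the Site 1 sphere from Site 2 and Site 3: z² cancels, leaving linear equations in x and y:
-99.0 x − 12.8 y = 6599.69
-137.0 x + 343.6 y = -29312.75
Solving: x ≈ -52.906, y ≈ -106.405 km (keep extra digits for the depth step; rounded: -52.9, -106.4).
Then from the Site 1 sphere: z² = 50.09² − (x + 16.4)² − (y + 138.3)² with x = -52.906, y = -106.405, so z ≈ 12.611 ≈ 12.6 km.
Check against Site 4 (with the unrounded solution): distance 107.46 ≈ 107.46 km. ✓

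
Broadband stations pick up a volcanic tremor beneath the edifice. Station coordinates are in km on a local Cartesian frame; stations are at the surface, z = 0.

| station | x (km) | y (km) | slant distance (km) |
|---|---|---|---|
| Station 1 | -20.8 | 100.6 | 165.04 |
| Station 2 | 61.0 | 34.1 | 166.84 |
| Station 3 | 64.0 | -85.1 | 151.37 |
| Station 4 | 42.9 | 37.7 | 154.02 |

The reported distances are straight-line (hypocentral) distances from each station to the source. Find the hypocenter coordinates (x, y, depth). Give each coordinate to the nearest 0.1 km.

x ≈ -78.7 km, y ≈ -49.7 km, depth ≈ 36.0 km

Each station gives a sphere (x−x_i)² + (y−y_i)² + z² = d_i² (stations at z=0).
Subtracting the Station 1 sphere from Station 2 and Station 3: z² cancels, leaving linear equations in x and y:
163.6 x − 133.0 y = -6266.57
169.6 x − 371.4 y = 5110.33
Solving: x ≈ -78.711, y ≈ -49.703 km (keep extra digits for the depth step; rounded: -78.7, -49.7).
Then from the Station 1 sphere: z² = 165.04² − (x + 20.8)² − (y − 100.6)² with x = -78.711, y = -49.703, so z ≈ 35.966 ≈ 36.0 km.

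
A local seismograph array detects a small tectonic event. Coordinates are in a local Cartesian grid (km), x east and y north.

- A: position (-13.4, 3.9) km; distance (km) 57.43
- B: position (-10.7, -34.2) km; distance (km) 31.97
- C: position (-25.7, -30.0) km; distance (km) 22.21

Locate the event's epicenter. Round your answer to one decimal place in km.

(-40.0, -47.0)

Circle about each station: (x + 13.4)² + (y − 3.9)² = 57.43²; (x + 10.7)² + (y + 34.2)² = 31.97²; (x + 25.7)² + (y + 30.0)² = 22.21².
Subtracting the A equation from the B and C equations removes the quadratic terms:
5.4 x − 76.2 y = 3365.48
-24.6 x − 67.8 y = 4170.64
Solving the 2×2 system: x ≈ -40.0, y ≈ -47.0 km.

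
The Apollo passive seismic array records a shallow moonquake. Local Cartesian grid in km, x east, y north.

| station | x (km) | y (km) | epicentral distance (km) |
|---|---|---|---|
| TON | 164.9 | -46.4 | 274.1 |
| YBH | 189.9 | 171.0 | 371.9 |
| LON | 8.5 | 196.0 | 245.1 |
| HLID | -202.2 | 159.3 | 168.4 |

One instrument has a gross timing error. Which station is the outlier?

TON

Solve using three stations at a time. Using YBH, LON, HLID (subtract circle equations pairwise → linear system) gives (x, y) ≈ (-141.5, 1.8).
Distances from that point to each station vs reported:
  TON: calculated 310.2 vs reported 274.1 → residual 36.1 km
  YBH: calculated 372.1 vs reported 371.9 → residual 0.2 km
  LON: calculated 245.4 vs reported 245.1 → residual 0.3 km
  HLID: calculated 168.8 vs reported 168.4 → residual 0.4 km
YBH, LON, HLID are mutually consistent (residuals ≈ 0); TON is off by 36.1 km.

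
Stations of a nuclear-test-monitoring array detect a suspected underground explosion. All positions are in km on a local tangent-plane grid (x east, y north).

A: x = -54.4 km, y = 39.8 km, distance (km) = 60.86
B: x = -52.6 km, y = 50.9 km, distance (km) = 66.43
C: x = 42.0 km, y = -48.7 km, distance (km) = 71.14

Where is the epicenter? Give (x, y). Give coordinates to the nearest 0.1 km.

Circle about each station: (x + 54.4)² + (y − 39.8)² = 60.86²; (x + 52.6)² + (y − 50.9)² = 66.43²; (x − 42.0)² + (y + 48.7)² = 71.14².
Subtracting the A equation from the B and C equations removes the quadratic terms:
3.6 x + 22.2 y = 105.16
192.8 x − 177.0 y = -1764.67
Solving the 2×2 system: x ≈ -4.2, y ≈ 5.4 km.

-4.2 km east, 5.4 km north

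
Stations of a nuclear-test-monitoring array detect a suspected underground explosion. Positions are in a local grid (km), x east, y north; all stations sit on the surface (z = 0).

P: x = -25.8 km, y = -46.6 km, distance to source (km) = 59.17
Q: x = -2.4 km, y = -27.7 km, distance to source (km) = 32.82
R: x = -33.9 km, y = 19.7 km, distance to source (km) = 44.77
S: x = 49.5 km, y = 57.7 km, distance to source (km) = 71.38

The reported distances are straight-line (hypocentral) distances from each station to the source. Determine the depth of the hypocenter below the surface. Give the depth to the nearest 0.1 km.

10.7 km

Each station gives a sphere (x−x_i)² + (y−y_i)² + z² = d_i² (stations at z=0).
Subtracting the P sphere from Q and R: z² cancels, leaving linear equations in x and y:
46.8 x + 37.8 y = 359.79
-16.2 x + 132.6 y = 196.84
Solving: x ≈ 5.906, y ≈ 2.206 km (keep extra digits for the depth step; rounded: 5.9, 2.2).
Then from the P sphere: z² = 59.17² − (x + 25.8)² − (y + 46.6)² with x = 5.906, y = 2.206, so z ≈ 10.667 ≈ 10.7 km.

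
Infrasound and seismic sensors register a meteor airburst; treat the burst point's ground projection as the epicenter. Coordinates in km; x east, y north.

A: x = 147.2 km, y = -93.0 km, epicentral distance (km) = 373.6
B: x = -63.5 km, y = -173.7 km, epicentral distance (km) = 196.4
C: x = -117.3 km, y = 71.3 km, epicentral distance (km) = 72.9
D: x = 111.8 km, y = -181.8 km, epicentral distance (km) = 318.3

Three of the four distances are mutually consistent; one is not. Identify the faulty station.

A

Solve using three stations at a time. Using B, C, D (subtract circle equations pairwise → linear system) gives (x, y) ≈ (-146.4, 4.4).
Distances from that point to each station vs reported:
  A: calculated 309.3 vs reported 373.6 → residual 64.3 km
  B: calculated 196.4 vs reported 196.4 → residual 0.0 km
  C: calculated 73.0 vs reported 72.9 → residual 0.1 km
  D: calculated 318.3 vs reported 318.3 → residual 0.0 km
B, C, D are mutually consistent (residuals ≈ 0); A is off by 64.3 km.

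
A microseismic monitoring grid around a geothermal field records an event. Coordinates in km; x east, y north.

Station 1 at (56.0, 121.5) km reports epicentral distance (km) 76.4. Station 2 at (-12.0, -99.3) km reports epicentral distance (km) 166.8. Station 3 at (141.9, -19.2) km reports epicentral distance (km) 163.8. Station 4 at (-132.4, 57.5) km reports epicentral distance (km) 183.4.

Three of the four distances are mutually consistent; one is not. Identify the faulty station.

Solve using three stations at a time. Using Station 1, Station 2, Station 3 (subtract circle equations pairwise → linear system) gives (x, y) ≈ (2.5, 66.9).
Distances from that point to each station vs reported:
  Station 1: calculated 76.4 vs reported 76.4 → residual 0.0 km
  Station 2: calculated 166.8 vs reported 166.8 → residual 0.0 km
  Station 3: calculated 163.8 vs reported 163.8 → residual 0.0 km
  Station 4: calculated 135.2 vs reported 183.4 → residual 48.2 km
Station 1, Station 2, Station 3 are mutually consistent (residuals ≈ 0); Station 4 is off by 48.2 km.

Station 4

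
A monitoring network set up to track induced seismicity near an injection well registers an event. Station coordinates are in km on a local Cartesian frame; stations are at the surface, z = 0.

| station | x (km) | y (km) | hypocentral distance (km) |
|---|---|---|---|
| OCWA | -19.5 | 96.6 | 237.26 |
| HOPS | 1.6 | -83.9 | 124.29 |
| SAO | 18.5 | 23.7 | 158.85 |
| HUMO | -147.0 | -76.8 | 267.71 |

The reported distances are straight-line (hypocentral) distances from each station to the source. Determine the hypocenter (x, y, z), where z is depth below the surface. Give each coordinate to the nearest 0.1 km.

(115.9, -92.2, 48.1)

Each station gives a sphere (x−x_i)² + (y−y_i)² + z² = d_i² (stations at z=0).
Subtracting the OCWA sphere from HOPS and SAO: z² cancels, leaving linear equations in x and y:
42.2 x − 361.0 y = 38174.26
76.0 x − 145.8 y = 22251.12
Solving: x ≈ 115.906, y ≈ -92.197 km (keep extra digits for the depth step; rounded: 115.9, -92.2).
Then from the OCWA sphere: z² = 237.26² − (x + 19.5)² − (y − 96.6)² with x = 115.906, y = -92.197, so z ≈ 48.096 ≈ 48.1 km.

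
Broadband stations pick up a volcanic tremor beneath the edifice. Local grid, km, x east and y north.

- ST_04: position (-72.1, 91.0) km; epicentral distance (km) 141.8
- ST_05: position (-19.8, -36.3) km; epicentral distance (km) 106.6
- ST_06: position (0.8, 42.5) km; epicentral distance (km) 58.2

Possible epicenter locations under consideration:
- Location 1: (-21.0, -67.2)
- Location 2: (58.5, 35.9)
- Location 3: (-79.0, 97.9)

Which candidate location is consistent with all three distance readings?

Location 2

For each candidate, compare |candidate − station| to the reported distance:
Location 1: residuals ST_04 24.4, ST_05 75.7, ST_06 53.6 → max 75.7 km
Location 2: residuals ST_04 0.1, ST_05 0.1, ST_06 0.1 → max 0.1 km
Location 3: residuals ST_04 132.0, ST_05 40.1, ST_06 38.9 → max 132.0 km
Only Location 2 has all residuals ≈ 0.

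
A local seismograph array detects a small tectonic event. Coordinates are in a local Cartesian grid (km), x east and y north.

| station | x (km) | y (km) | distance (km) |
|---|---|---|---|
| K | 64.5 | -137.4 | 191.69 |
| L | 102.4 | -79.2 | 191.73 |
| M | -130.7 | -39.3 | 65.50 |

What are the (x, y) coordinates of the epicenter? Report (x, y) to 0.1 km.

-74.6 km east, -5.5 km north

Circle about each station: (x − 64.5)² + (y + 137.4)² = 191.69²; (x − 102.4)² + (y + 79.2)² = 191.73²; (x + 130.7)² + (y + 39.3)² = 65.50².
Subtracting the K equation from the L and M equations removes the quadratic terms:
75.8 x + 116.4 y = -6295.95
-390.4 x + 196.2 y = 28042.78
Solving the 2×2 system: x ≈ -74.6, y ≈ -5.5 km.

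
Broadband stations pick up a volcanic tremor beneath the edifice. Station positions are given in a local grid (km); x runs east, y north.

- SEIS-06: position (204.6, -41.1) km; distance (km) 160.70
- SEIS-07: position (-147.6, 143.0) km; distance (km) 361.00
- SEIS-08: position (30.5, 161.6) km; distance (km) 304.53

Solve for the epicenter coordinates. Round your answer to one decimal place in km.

77.4 km east, -139.3 km north

Circle about each station: (x − 204.6)² + (y + 41.1)² = 160.70²; (x + 147.6)² + (y − 143.0)² = 361.00²; (x − 30.5)² + (y − 161.6)² = 304.53².
Subtracting pairs of circle equations eliminates x²+y² and gives linear equations (the radical axes):
-704.4 x + 368.2 y = -105812.12
-348.2 x + 405.4 y = -83419.59
Solving the 2×2 system: x ≈ 77.4, y ≈ -139.3 km.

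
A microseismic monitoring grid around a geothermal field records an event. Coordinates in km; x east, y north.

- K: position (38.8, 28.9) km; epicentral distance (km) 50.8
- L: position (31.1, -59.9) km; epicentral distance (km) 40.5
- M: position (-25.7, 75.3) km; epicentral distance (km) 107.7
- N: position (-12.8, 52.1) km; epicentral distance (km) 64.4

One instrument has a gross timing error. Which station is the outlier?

N

Solve using three stations at a time. Using K, L, M (subtract circle equations pairwise → linear system) gives (x, y) ≈ (24.7, -19.9).
Distances from that point to each station vs reported:
  K: calculated 50.8 vs reported 50.8 → residual 0.0 km
  L: calculated 40.5 vs reported 40.5 → residual 0.0 km
  M: calculated 107.7 vs reported 107.7 → residual 0.0 km
  N: calculated 81.2 vs reported 64.4 → residual 16.8 km
K, L, M are mutually consistent (residuals ≈ 0); N is off by 16.8 km.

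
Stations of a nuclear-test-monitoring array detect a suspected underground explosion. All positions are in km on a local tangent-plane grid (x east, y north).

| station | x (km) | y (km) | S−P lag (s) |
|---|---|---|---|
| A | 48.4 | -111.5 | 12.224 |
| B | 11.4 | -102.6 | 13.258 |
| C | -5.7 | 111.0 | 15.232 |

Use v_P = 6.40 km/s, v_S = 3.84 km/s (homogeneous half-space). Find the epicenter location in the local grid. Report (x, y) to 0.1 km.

Distance from S−P lag: d = Δt · v_P v_S / (v_P − v_S) = Δt · (6.40·3.84)/(6.40−3.84) ≈ 9.6000·Δt.
So d_A = 117.35, d_B = 127.28, d_C = 146.23 km.
Circle about each station: (x − 48.4)² + (y + 111.5)² = 117.35²; (x − 11.4)² + (y + 102.6)² = 127.28²; (x + 5.7)² + (y − 111.0)² = 146.23².
Subtracting pairs of circle equations eliminates x²+y² and gives linear equations (the radical axes):
-74.0 x + 17.8 y = -6547.27
-108.2 x + 445.0 y = -10033.51
Solving the 2×2 system: x ≈ 88.2, y ≈ -1.1 km.

x ≈ 88.2 km, y ≈ -1.1 km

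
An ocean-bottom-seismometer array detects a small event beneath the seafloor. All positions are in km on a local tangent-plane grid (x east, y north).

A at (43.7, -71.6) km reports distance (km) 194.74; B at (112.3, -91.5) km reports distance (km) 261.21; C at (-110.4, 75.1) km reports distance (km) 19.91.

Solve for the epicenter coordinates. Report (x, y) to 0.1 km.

x ≈ -102.8 km, y ≈ 56.7 km

Circle about each station: (x − 43.7)² + (y + 71.6)² = 194.74²; (x − 112.3)² + (y + 91.5)² = 261.21²; (x + 110.4)² + (y − 75.1)² = 19.91².
Subtracting the A equation from the B and C equations removes the quadratic terms:
137.2 x − 39.8 y = -16359.71
-308.2 x + 293.4 y = 48319.18
Solving the 2×2 system: x ≈ -102.8, y ≈ 56.7 km.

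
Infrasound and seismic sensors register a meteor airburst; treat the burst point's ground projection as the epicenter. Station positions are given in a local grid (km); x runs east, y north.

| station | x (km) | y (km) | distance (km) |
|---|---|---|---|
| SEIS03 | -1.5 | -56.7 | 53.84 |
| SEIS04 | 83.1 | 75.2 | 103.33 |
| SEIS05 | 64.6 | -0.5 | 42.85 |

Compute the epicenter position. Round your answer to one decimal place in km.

Circle about each station: (x + 1.5)² + (y + 56.7)² = 53.84²; (x − 83.1)² + (y − 75.2)² = 103.33²; (x − 64.6)² + (y + 0.5)² = 42.85².
Subtracting the SEIS03 equation from the SEIS04 and SEIS05 equations removes the quadratic terms:
169.2 x + 263.8 y = 1565.17
132.2 x + 112.4 y = 2018.89
Solving the 2×2 system: x ≈ 22.5, y ≈ -8.5 km.

x ≈ 22.5 km, y ≈ -8.5 km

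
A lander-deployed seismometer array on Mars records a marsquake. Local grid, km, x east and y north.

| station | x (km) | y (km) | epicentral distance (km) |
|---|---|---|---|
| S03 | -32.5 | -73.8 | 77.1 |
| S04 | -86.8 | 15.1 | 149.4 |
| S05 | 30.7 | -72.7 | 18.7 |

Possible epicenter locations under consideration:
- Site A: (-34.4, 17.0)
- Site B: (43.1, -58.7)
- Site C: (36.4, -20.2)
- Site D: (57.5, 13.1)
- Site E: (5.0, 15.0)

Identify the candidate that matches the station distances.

For each candidate, compare |candidate − station| to the reported distance:
Site A: residuals S03 13.7, S04 97.0, S05 92.1 → max 97.0 km
Site B: residuals S03 0.0, S04 0.0, S05 0.0 → max 0.0 km
Site C: residuals S03 10.2, S04 21.2, S05 34.1 → max 34.1 km
Site D: residuals S03 48.0, S04 5.1, S05 71.2 → max 71.2 km
Site E: residuals S03 19.3, S04 57.6, S05 72.7 → max 72.7 km
Only Site B has all residuals ≈ 0.

Site B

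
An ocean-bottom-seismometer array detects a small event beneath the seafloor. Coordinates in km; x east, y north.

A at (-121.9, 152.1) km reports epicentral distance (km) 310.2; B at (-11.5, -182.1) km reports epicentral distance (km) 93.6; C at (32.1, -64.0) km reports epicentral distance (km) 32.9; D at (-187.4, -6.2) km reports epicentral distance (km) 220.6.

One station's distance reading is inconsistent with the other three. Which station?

A

Solve using three stations at a time. Using B, C, D (subtract circle equations pairwise → linear system) gives (x, y) ≈ (15.6, -92.5).
Distances from that point to each station vs reported:
  A: calculated 280.6 vs reported 310.2 → residual 29.6 km
  B: calculated 93.6 vs reported 93.6 → residual 0.0 km
  C: calculated 32.9 vs reported 32.9 → residual 0.0 km
  D: calculated 220.6 vs reported 220.6 → residual 0.0 km
B, C, D are mutually consistent (residuals ≈ 0); A is off by 29.6 km.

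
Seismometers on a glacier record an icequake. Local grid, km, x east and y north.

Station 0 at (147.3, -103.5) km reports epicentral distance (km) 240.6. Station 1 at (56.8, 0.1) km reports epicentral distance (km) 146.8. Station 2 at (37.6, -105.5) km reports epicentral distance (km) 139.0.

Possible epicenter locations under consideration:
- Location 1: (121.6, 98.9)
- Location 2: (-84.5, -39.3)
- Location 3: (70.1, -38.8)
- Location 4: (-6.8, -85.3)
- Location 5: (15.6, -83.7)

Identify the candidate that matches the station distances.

For each candidate, compare |candidate − station| to the reported distance:
Location 1: residuals Station 0 36.6, Station 1 28.6, Station 2 82.0 → max 82.0 km
Location 2: residuals Station 0 0.1, Station 1 0.1, Station 2 0.1 → max 0.1 km
Location 3: residuals Station 0 139.9, Station 1 105.7, Station 2 64.8 → max 139.9 km
Location 4: residuals Station 0 85.4, Station 1 40.3, Station 2 90.2 → max 90.2 km
Location 5: residuals Station 0 107.4, Station 1 53.4, Station 2 108.0 → max 108.0 km
Only Location 2 has all residuals ≈ 0.

Location 2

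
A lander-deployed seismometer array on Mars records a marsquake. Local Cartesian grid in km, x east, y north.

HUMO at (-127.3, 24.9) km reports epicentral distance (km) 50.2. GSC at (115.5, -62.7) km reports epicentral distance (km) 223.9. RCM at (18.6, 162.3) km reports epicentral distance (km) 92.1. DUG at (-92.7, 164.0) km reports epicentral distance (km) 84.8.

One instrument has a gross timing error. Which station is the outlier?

Solve using three stations at a time. Using GSC, RCM, DUG (subtract circle equations pairwise → linear system) gives (x, y) ≈ (-43.9, 94.6).
Distances from that point to each station vs reported:
  HUMO: calculated 108.7 vs reported 50.2 → residual 58.5 km
  GSC: calculated 223.9 vs reported 223.9 → residual 0.0 km
  RCM: calculated 92.2 vs reported 92.1 → residual 0.1 km
  DUG: calculated 84.9 vs reported 84.8 → residual 0.1 km
GSC, RCM, DUG are mutually consistent (residuals ≈ 0); HUMO is off by 58.5 km.

HUMO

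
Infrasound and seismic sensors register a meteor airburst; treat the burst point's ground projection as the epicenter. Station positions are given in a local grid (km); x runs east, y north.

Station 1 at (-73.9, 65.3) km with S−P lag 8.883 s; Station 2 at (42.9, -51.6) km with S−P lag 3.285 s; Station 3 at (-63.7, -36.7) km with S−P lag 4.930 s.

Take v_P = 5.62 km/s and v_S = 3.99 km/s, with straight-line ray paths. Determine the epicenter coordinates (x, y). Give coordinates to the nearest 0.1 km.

x ≈ 3.7 km, y ≈ -29.1 km

Distance from S−P lag: d = Δt · v_P v_S / (v_P − v_S) = Δt · (5.62·3.99)/(5.62−3.99) ≈ 13.7569·Δt.
So d_Station 1 = 122.20, d_Station 2 = 45.19, d_Station 3 = 67.82 km.
Circle about each station: (x + 73.9)² + (y − 65.3)² = 122.20²; (x − 42.9)² + (y + 51.6)² = 45.19²; (x + 63.7)² + (y + 36.7)² = 67.82².
Subtracting the Station 1 equation from the Station 2 and Station 3 equations removes the quadratic terms:
233.6 x − 233.8 y = 7668.37
20.4 x − 204.0 y = 6012.57
Solving the 2×2 system: x ≈ 3.7, y ≈ -29.1 km.
Check against Station 1 (with the unrounded x, y): √((x + 73.9)²+(y − 65.3)²) = 122.20 ≈ 122.20 km. ✓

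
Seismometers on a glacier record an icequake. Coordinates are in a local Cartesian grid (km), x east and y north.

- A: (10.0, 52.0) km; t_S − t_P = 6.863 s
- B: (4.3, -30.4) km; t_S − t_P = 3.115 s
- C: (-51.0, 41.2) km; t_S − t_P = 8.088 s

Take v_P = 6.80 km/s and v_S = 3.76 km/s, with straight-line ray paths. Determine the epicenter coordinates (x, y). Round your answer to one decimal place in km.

Distance from S−P lag: d = Δt · v_P v_S / (v_P − v_S) = Δt · (6.80·3.76)/(6.80−3.76) ≈ 8.4105·Δt.
So d_A = 57.72, d_B = 26.20, d_C = 68.02 km.
Circle about each station: (x − 10.0)² + (y − 52.0)² = 57.72²; (x − 4.3)² + (y + 30.4)² = 26.20²; (x + 51.0)² + (y − 41.2)² = 68.02².
Subtracting pairs of circle equations eliminates x²+y² and gives linear equations (the radical axes):
-11.4 x − 164.8 y = 783.81
-122.0 x − 21.6 y = 199.32
Solving the 2×2 system: x ≈ -0.8, y ≈ -4.7 km.

x ≈ -0.8 km, y ≈ -4.7 km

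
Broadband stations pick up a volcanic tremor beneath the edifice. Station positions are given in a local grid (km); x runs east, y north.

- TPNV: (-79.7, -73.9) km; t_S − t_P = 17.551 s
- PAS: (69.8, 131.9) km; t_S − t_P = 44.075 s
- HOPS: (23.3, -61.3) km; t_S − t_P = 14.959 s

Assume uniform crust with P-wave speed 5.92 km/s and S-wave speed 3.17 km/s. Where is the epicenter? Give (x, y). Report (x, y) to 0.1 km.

Distance from S−P lag: d = Δt · v_P v_S / (v_P − v_S) = Δt · (5.92·3.17)/(5.92−3.17) ≈ 6.8241·Δt.
So d_TPNV = 119.77, d_PAS = 300.77, d_HOPS = 102.08 km.
Circle about each station: (x + 79.7)² + (y + 73.9)² = 119.77²; (x − 69.8)² + (y − 131.9)² = 300.77²; (x − 23.3)² + (y + 61.3)² = 102.08².
Subtracting the TPNV equation from the PAS and HOPS equations removes the quadratic terms:
299.0 x + 411.6 y = -65661.39
206.0 x + 25.2 y = -3588.19
Solving the 2×2 system: x ≈ 2.3, y ≈ -161.2 km.
Check against TPNV (with the unrounded x, y): √((x + 79.7)²+(y + 73.9)²) = 119.77 ≈ 119.77 km. ✓

(2.3, -161.2)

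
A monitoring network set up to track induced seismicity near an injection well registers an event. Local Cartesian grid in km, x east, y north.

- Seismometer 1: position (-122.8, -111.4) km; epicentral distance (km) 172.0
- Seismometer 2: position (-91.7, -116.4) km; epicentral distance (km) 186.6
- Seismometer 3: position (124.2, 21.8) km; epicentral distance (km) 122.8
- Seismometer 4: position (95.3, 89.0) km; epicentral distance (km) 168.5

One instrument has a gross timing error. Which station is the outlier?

Seismometer 2

Solve using three stations at a time. Using Seismometer 1, Seismometer 3, Seismometer 4 (subtract circle equations pairwise → linear system) gives (x, y) ≈ (44.6, -71.7).
Distances from that point to each station vs reported:
  Seismometer 1: calculated 172.0 vs reported 172.0 → residual 0.0 km
  Seismometer 2: calculated 143.4 vs reported 186.6 → residual 43.2 km
  Seismometer 3: calculated 122.8 vs reported 122.8 → residual 0.0 km
  Seismometer 4: calculated 168.5 vs reported 168.5 → residual 0.0 km
Seismometer 1, Seismometer 3, Seismometer 4 are mutually consistent (residuals ≈ 0); Seismometer 2 is off by 43.2 km.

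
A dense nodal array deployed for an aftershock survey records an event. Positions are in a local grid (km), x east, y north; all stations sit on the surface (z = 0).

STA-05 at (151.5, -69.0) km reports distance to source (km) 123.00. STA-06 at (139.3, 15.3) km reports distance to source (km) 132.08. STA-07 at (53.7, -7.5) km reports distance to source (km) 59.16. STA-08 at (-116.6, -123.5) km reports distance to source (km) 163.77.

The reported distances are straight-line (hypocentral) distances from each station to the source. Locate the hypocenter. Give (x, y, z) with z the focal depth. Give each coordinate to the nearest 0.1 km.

Each station gives a sphere (x−x_i)² + (y−y_i)² + z² = d_i² (stations at z=0).
Subtracting the STA-05 sphere from STA-06 and STA-07: z² cancels, leaving linear equations in x and y:
-24.4 x + 168.6 y = -10390.80
-195.6 x + 123.0 y = -13144.22
Solving: x ≈ 31.292, y ≈ -57.101 km (keep extra digits for the depth step; rounded: 31.3, -57.1).
Then from the STA-05 sphere: z² = 123.00² − (x − 151.5)² − (y + 69.0)² with x = 31.292, y = -57.101, so z ≈ 23.183 ≈ 23.2 km.
Check against STA-08 (with the unrounded solution): distance 163.76 ≈ 163.77 km. ✓

(31.3, -57.1, 23.2)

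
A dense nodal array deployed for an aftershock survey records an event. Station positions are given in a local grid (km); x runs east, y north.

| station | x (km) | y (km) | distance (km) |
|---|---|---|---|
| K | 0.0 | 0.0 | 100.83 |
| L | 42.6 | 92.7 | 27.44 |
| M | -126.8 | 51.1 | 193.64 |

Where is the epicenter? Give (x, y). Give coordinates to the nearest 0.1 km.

(65.1, 77.0)

Circle about each station: x² + y² = 100.83²; (x − 42.6)² + (y − 92.7)² = 27.44²; (x + 126.8)² + (y − 51.1)² = 193.64².
Subtracting pairs of circle equations eliminates x²+y² and gives linear equations (the radical axes):
85.2 x + 185.4 y = 19821.79
-253.6 x + 102.2 y = -8640.31
Solving the 2×2 system: x ≈ 65.1, y ≈ 77.0 km.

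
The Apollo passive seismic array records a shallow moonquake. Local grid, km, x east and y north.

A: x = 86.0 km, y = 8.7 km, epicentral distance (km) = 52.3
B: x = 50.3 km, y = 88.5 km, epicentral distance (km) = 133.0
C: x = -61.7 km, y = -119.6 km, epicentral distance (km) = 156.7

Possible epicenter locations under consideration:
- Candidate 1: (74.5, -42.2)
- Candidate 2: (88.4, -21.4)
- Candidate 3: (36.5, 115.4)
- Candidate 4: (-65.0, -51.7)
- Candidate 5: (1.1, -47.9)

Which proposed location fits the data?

Candidate 1

For each candidate, compare |candidate − station| to the reported distance:
Candidate 1: residuals A 0.1, B 0.1, C 0.0 → max 0.1 km
Candidate 2: residuals A 22.1, B 16.7, C 22.7 → max 22.7 km
Candidate 3: residuals A 65.3, B 102.8, C 98.0 → max 102.8 km
Candidate 4: residuals A 110.3, B 48.5, C 88.7 → max 110.3 km
Candidate 5: residuals A 49.7, B 12.0, C 61.4 → max 61.4 km
Only Candidate 1 has all residuals ≈ 0.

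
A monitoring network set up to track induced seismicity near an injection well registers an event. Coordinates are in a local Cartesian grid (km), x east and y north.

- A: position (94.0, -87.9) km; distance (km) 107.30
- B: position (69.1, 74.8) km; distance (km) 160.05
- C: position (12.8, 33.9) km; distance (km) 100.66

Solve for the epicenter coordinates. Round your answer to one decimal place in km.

Circle about each station: (x − 94.0)² + (y + 87.9)² = 107.30²; (x − 69.1)² + (y − 74.8)² = 160.05²; (x − 12.8)² + (y − 33.9)² = 100.66².
Subtracting the A equation from the B and C equations removes the quadratic terms:
-49.8 x + 325.4 y = -20295.27
-162.4 x + 243.6 y = -13868.51
Solving the 2×2 system: x ≈ -10.6, y ≈ -64.0 km.

-10.6 km east, -64.0 km north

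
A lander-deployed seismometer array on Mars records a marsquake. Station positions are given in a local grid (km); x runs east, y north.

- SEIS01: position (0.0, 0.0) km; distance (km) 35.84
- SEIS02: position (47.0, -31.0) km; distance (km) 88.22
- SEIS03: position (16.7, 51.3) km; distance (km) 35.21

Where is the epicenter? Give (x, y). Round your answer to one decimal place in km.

Circle about each station: x² + y² = 35.84²; (x − 47.0)² + (y + 31.0)² = 88.22²; (x − 16.7)² + (y − 51.3)² = 35.21².
Subtracting pairs of circle equations eliminates x²+y² and gives linear equations (the radical axes):
94.0 x − 62.0 y = -3328.26
33.4 x + 102.6 y = 2955.34
Solving the 2×2 system: x ≈ -13.5, y ≈ 33.2 km.

(-13.5, 33.2)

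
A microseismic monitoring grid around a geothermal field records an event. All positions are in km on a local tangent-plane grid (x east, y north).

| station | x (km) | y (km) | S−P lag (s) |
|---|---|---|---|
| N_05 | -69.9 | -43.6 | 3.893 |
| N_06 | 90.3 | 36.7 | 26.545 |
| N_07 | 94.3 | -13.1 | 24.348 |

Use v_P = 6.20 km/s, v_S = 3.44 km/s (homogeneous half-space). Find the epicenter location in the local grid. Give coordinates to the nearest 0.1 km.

(-85.2, -69.5)

Distance from S−P lag: d = Δt · v_P v_S / (v_P − v_S) = Δt · (6.20·3.44)/(6.20−3.44) ≈ 7.7275·Δt.
So d_N_05 = 30.08, d_N_06 = 205.13, d_N_07 = 188.15 km.
Circle about each station: (x + 69.9)² + (y + 43.6)² = 30.08²; (x − 90.3)² + (y − 36.7)² = 205.13²; (x − 94.3)² + (y + 13.1)² = 188.15².
Subtracting the N_05 equation from the N_06 and N_07 equations removes the quadratic terms:
320.4 x + 160.6 y = -38459.50
328.4 x + 61.0 y = -32218.49
Solving the 2×2 system: x ≈ -85.2, y ≈ -69.5 km.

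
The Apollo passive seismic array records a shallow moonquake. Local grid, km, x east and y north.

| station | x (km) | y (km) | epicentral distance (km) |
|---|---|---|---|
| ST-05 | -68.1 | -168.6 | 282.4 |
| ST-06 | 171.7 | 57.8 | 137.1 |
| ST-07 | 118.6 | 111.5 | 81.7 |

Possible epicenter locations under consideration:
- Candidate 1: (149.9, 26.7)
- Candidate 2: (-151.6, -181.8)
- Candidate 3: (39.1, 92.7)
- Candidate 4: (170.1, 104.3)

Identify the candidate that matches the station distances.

For each candidate, compare |candidate − station| to the reported distance:
Candidate 1: residuals ST-05 10.3, ST-06 99.1, ST-07 8.7 → max 99.1 km
Candidate 2: residuals ST-05 197.9, ST-06 265.3, ST-07 317.1 → max 317.1 km
Candidate 3: residuals ST-05 0.0, ST-06 0.0, ST-07 0.0 → max 0.0 km
Candidate 4: residuals ST-05 79.8, ST-06 90.6, ST-07 29.7 → max 90.6 km
Only Candidate 3 has all residuals ≈ 0.

Candidate 3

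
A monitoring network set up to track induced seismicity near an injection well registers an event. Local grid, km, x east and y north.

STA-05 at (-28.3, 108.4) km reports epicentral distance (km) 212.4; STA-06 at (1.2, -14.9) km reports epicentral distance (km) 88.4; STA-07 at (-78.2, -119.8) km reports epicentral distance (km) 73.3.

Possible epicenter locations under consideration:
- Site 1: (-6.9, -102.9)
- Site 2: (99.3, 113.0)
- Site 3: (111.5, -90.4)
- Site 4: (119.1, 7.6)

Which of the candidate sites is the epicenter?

Site 1

For each candidate, compare |candidate − station| to the reported distance:
Site 1: residuals STA-05 0.0, STA-06 0.0, STA-07 0.0 → max 0.0 km
Site 2: residuals STA-05 84.7, STA-06 72.8, STA-07 219.4 → max 219.4 km
Site 3: residuals STA-05 30.6, STA-06 45.3, STA-07 118.7 → max 118.7 km
Site 4: residuals STA-05 33.8, STA-06 31.6, STA-07 161.6 → max 161.6 km
Only Site 1 has all residuals ≈ 0.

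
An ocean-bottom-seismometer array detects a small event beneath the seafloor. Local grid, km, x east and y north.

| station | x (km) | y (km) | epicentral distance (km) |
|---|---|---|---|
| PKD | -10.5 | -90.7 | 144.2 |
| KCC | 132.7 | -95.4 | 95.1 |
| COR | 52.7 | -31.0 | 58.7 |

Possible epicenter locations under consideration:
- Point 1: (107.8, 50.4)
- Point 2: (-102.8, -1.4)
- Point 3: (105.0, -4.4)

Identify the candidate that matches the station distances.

For each candidate, compare |candidate − station| to the reported distance:
Point 1: residuals PKD 39.9, KCC 52.8, COR 39.6 → max 52.8 km
Point 2: residuals PKD 15.8, KCC 158.5, COR 99.6 → max 158.5 km
Point 3: residuals PKD 0.0, KCC 0.0, COR 0.0 → max 0.0 km
Only Point 3 has all residuals ≈ 0.

Point 3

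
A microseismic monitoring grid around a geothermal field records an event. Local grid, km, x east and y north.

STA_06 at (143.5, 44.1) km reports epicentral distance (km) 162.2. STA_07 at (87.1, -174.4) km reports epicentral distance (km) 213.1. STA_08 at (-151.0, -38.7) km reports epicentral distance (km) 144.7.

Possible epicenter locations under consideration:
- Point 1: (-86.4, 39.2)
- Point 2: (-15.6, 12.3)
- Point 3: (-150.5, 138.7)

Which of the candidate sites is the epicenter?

Point 2

For each candidate, compare |candidate − station| to the reported distance:
Point 1: residuals STA_06 67.8, STA_07 62.1, STA_08 43.5 → max 67.8 km
Point 2: residuals STA_06 0.0, STA_07 0.0, STA_08 0.0 → max 0.0 km
Point 3: residuals STA_06 146.6, STA_07 179.9, STA_08 32.7 → max 179.9 km
Only Point 2 has all residuals ≈ 0.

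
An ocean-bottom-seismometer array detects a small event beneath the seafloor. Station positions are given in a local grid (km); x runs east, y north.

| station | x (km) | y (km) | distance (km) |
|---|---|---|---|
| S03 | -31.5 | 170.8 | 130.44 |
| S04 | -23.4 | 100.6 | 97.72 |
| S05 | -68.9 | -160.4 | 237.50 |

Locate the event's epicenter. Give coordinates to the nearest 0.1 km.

Circle about each station: (x + 31.5)² + (y − 170.8)² = 130.44²; (x + 23.4)² + (y − 100.6)² = 97.72²; (x + 68.9)² + (y + 160.4)² = 237.50².
Subtracting pairs of circle equations eliminates x²+y² and gives linear equations (the radical axes):
16.2 x − 140.4 y = -12031.57
-74.8 x − 662.4 y = -39081.18
Solving the 2×2 system: x ≈ -116.9, y ≈ 72.2 km.

(-116.9, 72.2)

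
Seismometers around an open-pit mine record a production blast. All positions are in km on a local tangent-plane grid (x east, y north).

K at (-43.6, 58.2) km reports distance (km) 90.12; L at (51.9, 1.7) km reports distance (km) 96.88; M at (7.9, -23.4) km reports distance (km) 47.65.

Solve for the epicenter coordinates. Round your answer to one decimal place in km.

Circle about each station: (x + 43.6)² + (y − 58.2)² = 90.12²; (x − 51.9)² + (y − 1.7)² = 96.88²; (x − 7.9)² + (y + 23.4)² = 47.65².
Subtracting the K equation from the L and M equations removes the quadratic terms:
191.0 x − 113.0 y = -3855.82
103.0 x − 163.2 y = 1172.86
Solving the 2×2 system: x ≈ -39.0, y ≈ -31.8 km.
Check against K (with the unrounded x, y): √((x + 43.6)²+(y − 58.2)²) = 90.12 ≈ 90.12 km. ✓

(-39.0, -31.8)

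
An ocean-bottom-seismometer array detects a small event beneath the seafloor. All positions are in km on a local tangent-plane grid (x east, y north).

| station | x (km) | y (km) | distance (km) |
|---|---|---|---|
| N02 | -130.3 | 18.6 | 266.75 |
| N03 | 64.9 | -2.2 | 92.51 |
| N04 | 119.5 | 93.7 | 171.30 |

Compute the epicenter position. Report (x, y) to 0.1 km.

Circle about each station: (x + 130.3)² + (y − 18.6)² = 266.75²; (x − 64.9)² + (y + 2.2)² = 92.51²; (x − 119.5)² + (y − 93.7)² = 171.30².
Subtracting the N02 equation from the N03 and N04 equations removes the quadratic terms:
390.4 x − 41.6 y = 49490.26
499.6 x + 150.2 y = 47547.76
Solving the 2×2 system: x ≈ 118.5, y ≈ -77.6 km.

118.5 km east, -77.6 km north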